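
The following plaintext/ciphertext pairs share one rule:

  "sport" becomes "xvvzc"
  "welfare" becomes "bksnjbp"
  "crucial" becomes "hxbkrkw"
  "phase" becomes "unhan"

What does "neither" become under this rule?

skpbqoc

In sport: s→x is +5, p→v is +6, o→v is +7, r→z is +8 — the shift increases by 1 each position. Each letter shifts forward by (position + 5), i.e. 5, 6, 7, … — the shift grows by one for each successive letter.
Applying it to neither: n+5=s, e+6=k, i+7=p, t+8=b, h+9=q, e+10=o, r+11=c.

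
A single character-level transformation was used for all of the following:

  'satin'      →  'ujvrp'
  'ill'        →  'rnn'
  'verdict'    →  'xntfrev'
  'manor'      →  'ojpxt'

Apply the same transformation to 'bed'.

Vowels shift forward by 9 and consonants shift forward by 2.
Applying it to bed: b(cons)+2=d, e(vowel)+9=n, d(cons)+2=f.

dnf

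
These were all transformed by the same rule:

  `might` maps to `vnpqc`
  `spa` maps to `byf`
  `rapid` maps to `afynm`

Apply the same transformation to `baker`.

The shift depends on letter class: consonant m→v is +9, but vowel i→n is +5. The rule splits by letter class: vowels +5, consonants +9.
Applying it to baker: b(cons)+9=k, a(vowel)+5=f, k(cons)+9=t, e(vowel)+5=j, r(cons)+9=a.

kftja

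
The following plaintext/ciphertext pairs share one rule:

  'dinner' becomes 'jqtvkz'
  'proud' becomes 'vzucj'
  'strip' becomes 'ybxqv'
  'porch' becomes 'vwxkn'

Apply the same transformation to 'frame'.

The shifts repeat in a cycle of length 2: positions 0,1,… shift by +6, +8, then the pattern repeats.
Applying it to frame: f+6=l, r+8=z, a+6=g, m+8=u, e+6=k.

lzguk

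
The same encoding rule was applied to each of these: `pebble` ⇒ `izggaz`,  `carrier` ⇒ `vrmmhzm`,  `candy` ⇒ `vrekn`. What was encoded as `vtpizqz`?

compete

p(15)→i(8) and e(4)→z(25) fit y≡15x+17 (mod 26); the inverse of 15 mod 26 is 7. Treating letters as 0–25, the rule is x ↦ 15x + 17 (mod 26).
Undoing it on vtpizqz: v(21)→7·(21−17)≡2=c; t(19)→7·(19−17)≡14=o; p(15)→7·(15−17)≡12=m; i(8)→7·(8−17)≡15=p; z(25)→7·(25−17)≡4=e; q(16)→7·(16−17)≡19=t; z(25)→7·(25−17)≡4=e (all mod 26).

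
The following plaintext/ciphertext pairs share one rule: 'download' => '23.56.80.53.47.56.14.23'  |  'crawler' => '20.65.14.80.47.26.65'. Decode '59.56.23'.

pod

The formula is n = 3×(alphabet index, a=1) + 11.
Decoding 59.56.23: 59→(59−11)÷3=16=p, 56→(56−11)÷3=15=o, 23→(23−11)÷3=4=d.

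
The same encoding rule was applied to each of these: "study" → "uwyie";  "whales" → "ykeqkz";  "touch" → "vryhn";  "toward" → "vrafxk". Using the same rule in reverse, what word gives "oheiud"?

Letter i (0-indexed) is shifted by i+2, so successive shifts are 2, 3, 4, ….
Undoing it on oheiud: o−2=m, h−3=e, e−4=a, i−5=d, u−6=o, d−7=w.

meadow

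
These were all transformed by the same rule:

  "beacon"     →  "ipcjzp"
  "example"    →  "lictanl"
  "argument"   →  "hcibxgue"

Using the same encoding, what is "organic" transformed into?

vcihykj

The shifts repeat in a cycle of length 3: positions 0,1,… shift by +7, +11, +2, then the pattern repeats.
Applying it to organic: o+7=v, r+11=c, g+2=i, a+7=h, n+11=y, i+2=k, c+7=j.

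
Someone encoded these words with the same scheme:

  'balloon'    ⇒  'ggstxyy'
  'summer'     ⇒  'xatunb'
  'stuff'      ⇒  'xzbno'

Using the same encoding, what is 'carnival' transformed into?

In balloon: b→g is +5, a→g is +6, l→s is +7, l→t is +8 — the shift increases by 1 each position. Letter i (0-indexed) is shifted by i+5, so successive shifts are 5, 6, 7, ….
For carnival: c+5=h, a+6=g, r+7=y, n+8=v, i+9=r, v+10=f, a+11=l, l+12=x.

hgyvrflx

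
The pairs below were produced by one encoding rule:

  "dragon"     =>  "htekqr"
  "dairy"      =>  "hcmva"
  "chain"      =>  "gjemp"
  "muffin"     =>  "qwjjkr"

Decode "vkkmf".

Shifts by position in dragon: pos 0: d→h (+4), pos 1: r→t (+2), pos 2: a→e (+4), pos 3: g→k (+4), pos 4: o→q (+2), pos 5: n→r (+4) — repeating every 3. The shifts repeat in a cycle of length 3: positions 0,1,… shift by +4, +2, +4, then the pattern repeats.
Decoding vkkmf: v−4=r, k−2=i, k−4=g, m−4=i, f−2=d.

rigid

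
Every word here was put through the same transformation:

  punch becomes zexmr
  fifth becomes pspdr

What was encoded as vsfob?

Compare letters: p→z is +10, u→e is +10, n→x is +10 — a constant shift. Each letter is shifted forward by 10 in the alphabet (a Caesar shift of +10).
Undoing it on vsfob: v−10=l, s−10=i, f−10=v, o−10=e, b−10=r.

liver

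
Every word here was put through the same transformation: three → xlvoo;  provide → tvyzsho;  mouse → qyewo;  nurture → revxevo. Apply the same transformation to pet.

The shift depends on letter class: consonant t→x is +4, but vowel e→o is +10. Vowels shift forward by 10 and consonants shift forward by 4.
On pet: p(cons)+4=t, e(vowel)+10=o, t(cons)+4=x.

tox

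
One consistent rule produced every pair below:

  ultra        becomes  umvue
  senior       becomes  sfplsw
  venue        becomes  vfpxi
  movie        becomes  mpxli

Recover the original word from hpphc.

In ultra: u→u is +0, l→m is +1, t→v is +2, r→u is +3 — the shift increases by 1 each position. Each letter shifts forward by its position index (0, 1, 2, …) — the shift grows by one for each successive letter.
Decoding hpphc: h−0=h, p−1=o, p−2=n, h−3=e, c−4=y.

honey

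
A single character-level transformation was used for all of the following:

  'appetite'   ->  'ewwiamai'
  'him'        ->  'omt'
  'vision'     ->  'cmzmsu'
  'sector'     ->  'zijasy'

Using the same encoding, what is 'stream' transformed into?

zayiet

The rule splits by letter class: vowels +4, consonants +7.
Applying it to stream: s(cons)+7=z, t(cons)+7=a, r(cons)+7=y, e(vowel)+4=i, a(vowel)+4=e, m(cons)+7=t.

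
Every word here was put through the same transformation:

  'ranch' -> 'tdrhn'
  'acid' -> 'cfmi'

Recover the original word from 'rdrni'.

In ranch: r→t is +2, a→d is +3, n→r is +4, c→h is +5 — the shift increases by 1 each position. Each letter shifts forward by (position + 2), i.e. 2, 3, 4, … — the shift grows by one for each successive letter.
Decoding rdrni: r−2=p, d−3=a, r−4=n, n−5=i, i−6=c.

panic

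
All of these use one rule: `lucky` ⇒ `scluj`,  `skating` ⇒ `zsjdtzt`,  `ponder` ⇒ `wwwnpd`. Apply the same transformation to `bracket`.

izjmvqg

The shift increases by 1 at each position, starting from +7: 7, 8, 9, ….
On bracket: b+7=i, r+8=z, a+9=j, c+10=m, k+11=v, e+12=q, t+13=g.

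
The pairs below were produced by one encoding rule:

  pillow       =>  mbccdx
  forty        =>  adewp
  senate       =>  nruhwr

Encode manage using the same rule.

Each letter's alphabet position (a=0..z=25) is mapped through 9·x+7 mod 26 — an affine cipher.
For manage: m(12)→9·12+7≡11=l; a(0)→9·0+7≡7=h; n(13)→9·13+7≡20=u; a(0)→9·0+7≡7=h; g(6)→9·6+7≡9=j; e(4)→9·4+7≡17=r (all mod 26).

lhuhjr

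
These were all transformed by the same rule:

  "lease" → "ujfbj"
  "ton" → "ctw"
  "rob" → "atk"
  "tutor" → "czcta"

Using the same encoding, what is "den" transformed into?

The rule splits by letter class: vowels +5, consonants +9.
On den: d(cons)+9=m, e(vowel)+5=j, n(cons)+9=w.

mjw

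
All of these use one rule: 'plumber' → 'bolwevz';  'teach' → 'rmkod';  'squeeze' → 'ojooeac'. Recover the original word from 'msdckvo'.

Read the word backwards and shift each letter +10.
Decoding msdckvo: shift back: m−10=c, s−10=i, d−10=t, c−10=s, k−10=a, v−10=l, o−10=e → citsale; then reverse → elastic.

elastic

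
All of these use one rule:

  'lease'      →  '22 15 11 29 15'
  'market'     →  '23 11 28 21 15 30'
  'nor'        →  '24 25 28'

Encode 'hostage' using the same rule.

Each letter is replaced by its alphabet position (a=1..z=26) + 10.
Applying it to hostage: h=8→18, o=15→25, s=19→29, t=20→30, a=1→11, g=7→17, e=5→15.

18 25 29 30 11 17 15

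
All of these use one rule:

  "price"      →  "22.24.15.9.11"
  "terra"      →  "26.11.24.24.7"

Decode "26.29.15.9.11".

p is letter #16 and maps to 22: an offset of 6. Each letter is replaced by its alphabet position (a=1..z=26) + 6.
Undoing it on 26.29.15.9.11: 26→(26−6)÷1=20=t, 29→(29−6)÷1=23=w, 15→(15−6)÷1=9=i, 9→(9−6)÷1=3=c, 11→(11−6)÷1=5=e.

twice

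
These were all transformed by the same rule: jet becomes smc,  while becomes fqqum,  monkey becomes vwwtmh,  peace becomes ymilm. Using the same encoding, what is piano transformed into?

yqiww

The shift depends on letter class: consonant j→s is +9, but vowel e→m is +8. Two shifts are in play — +8 for a/e/i/o/u, +9 for every other letter.
For piano: p(cons)+9=y, i(vowel)+8=q, a(vowel)+8=i, n(cons)+9=w, o(vowel)+8=w.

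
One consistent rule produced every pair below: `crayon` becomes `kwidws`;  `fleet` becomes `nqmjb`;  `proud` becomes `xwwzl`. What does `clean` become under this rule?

kqmfv

Shifts by position in crayon: pos 0: c→k (+8), pos 1: r→w (+5), pos 2: a→i (+8), pos 3: y→d (+5) — repeating every 2. A repeating key of period 2 is used — shifts +8, +5 over and over.
Applying it to clean: c+8=k, l+5=q, e+8=m, a+5=f, n+8=v.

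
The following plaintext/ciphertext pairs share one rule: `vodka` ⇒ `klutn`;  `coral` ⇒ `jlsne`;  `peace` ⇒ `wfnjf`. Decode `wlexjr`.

policy

Treating letters as 0–25, the rule is x ↦ 11x + 13 (mod 26).
Reversing it on wlexjr: w(22)→19·(22−13)≡15=p; l(11)→19·(11−13)≡14=o; e(4)→19·(4−13)≡11=l; x(23)→19·(23−13)≡8=i; j(9)→19·(9−13)≡2=c; r(17)→19·(17−13)≡24=y (all mod 26).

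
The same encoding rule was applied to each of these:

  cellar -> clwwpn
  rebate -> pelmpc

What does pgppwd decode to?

sleeve

The word is reversed, then every letter is shifted forward by 11.
Reversing it on pgppwd: shift back: p−11=e, g−11=v, p−11=e, p−11=e, w−11=l, d−11=s → eveels; then reverse → sleeve.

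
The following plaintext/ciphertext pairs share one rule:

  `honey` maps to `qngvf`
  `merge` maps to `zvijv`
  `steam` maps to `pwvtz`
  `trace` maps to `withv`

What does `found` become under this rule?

h(7)→q(16) and o(14)→n(13) fit y≡7x+19 (mod 26); the inverse of 7 mod 26 is 15. Each letter's alphabet position (a=0..z=25) is mapped through 7·x+19 mod 26 — an affine cipher.
For found: f(5)→7·5+19≡2=c; o(14)→7·14+19≡13=n; u(20)→7·20+19≡3=d; n(13)→7·13+19≡6=g; d(3)→7·3+19≡14=o (all mod 26).

cndgo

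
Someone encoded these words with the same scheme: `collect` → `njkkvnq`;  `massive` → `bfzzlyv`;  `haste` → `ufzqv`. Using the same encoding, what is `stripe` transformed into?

Each letter's alphabet position (a=0..z=25) is mapped through 17·x+5 mod 26 — an affine cipher.
Applying it to stripe: s(18)→17·18+5≡25=z; t(19)→17·19+5≡16=q; r(17)→17·17+5≡8=i; i(8)→17·8+5≡11=l; p(15)→17·15+5≡0=a; e(4)→17·4+5≡21=v (all mod 26).

zqilav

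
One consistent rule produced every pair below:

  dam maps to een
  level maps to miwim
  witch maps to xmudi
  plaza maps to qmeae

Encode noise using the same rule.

osmti

The shift depends on letter class: consonant d→e is +1, but vowel a→e is +4. Vowels shift forward by 4 and consonants shift forward by 1.
For noise: n(cons)+1=o, o(vowel)+4=s, i(vowel)+4=m, s(cons)+1=t, e(vowel)+4=i.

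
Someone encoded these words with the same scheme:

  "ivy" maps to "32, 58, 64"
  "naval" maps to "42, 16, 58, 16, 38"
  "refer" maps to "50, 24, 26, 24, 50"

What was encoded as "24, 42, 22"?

end

With a=1..z=26, the number is 2·pos + 14.
Reversing it on 24, 42, 22: 24→(24−14)÷2=5=e, 42→(42−14)÷2=14=n, 22→(22−14)÷2=4=d.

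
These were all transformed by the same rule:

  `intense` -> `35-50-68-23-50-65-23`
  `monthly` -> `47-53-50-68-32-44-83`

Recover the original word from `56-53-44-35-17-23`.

police

i(#9)→35 and n(#14)→50: differences scale by 3, so n = 3·pos + 8. Each letter becomes 3×(its alphabet position, a=1..z=26) + 8.
Decoding 56-53-44-35-17-23: 56→(56−8)÷3=16=p, 53→(53−8)÷3=15=o, 44→(44−8)÷3=12=l, 35→(35−8)÷3=9=i, 17→(17−8)÷3=3=c, 23→(23−8)÷3=5=e.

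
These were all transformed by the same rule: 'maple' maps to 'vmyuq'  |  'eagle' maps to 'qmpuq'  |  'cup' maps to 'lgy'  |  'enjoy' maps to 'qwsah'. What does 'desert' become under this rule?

mqbqac

The shift depends on letter class: consonant m→v is +9, but vowel a→m is +12. The rule splits by letter class: vowels +12, consonants +9.
On desert: d(cons)+9=m, e(vowel)+12=q, s(cons)+9=b, e(vowel)+12=q, r(cons)+9=a, t(cons)+9=c.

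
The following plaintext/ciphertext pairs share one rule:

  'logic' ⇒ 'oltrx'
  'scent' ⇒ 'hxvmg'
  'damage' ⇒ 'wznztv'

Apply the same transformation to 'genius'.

Each pair mirrors across the alphabet (l↔o, o↔l, g↔t): positions sum to 25. This is the alphabet-reversal cipher (Atbash): a becomes z, b becomes y, etc.
For genius: g↔t, e↔v, n↔m, i↔r, u↔f, s↔h.

tvmrfh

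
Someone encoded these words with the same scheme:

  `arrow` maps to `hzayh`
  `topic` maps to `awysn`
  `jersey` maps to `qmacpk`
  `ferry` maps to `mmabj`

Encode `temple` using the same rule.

amvzwq

Each letter shifts forward by (position + 7), i.e. 7, 8, 9, … — the shift grows by one for each successive letter.
Applying it to temple: t+7=a, e+8=m, m+9=v, p+10=z, l+11=w, e+12=q.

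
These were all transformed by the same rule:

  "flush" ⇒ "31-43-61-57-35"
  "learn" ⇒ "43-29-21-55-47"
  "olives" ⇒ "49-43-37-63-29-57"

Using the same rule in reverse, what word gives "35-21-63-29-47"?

f(#6)→31 and l(#12)→43: differences scale by 2, so n = 2·pos + 19. The formula is n = 2×(alphabet index, a=1) + 19.
Reversing it on 35-21-63-29-47: 35→(35−19)÷2=8=h, 21→(21−19)÷2=1=a, 63→(63−19)÷2=22=v, 29→(29−19)÷2=5=e, 47→(47−19)÷2=14=n.

haven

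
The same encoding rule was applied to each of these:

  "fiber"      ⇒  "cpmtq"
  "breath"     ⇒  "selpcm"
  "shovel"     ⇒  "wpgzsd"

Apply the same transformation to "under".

cpoyf

Two steps: reverse the string, then apply a Caesar shift of +11.
For under: reverse → rednu; then shift: r+11=c, e+11=p, d+11=o, n+11=y, u+11=f.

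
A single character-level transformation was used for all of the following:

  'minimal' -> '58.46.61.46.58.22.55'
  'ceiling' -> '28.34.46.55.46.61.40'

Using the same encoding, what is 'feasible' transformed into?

37.34.22.76.46.25.55.34

m(#13)→58 and i(#9)→46: differences scale by 3, so n = 3·pos + 19. Each letter becomes 3×(its alphabet position, a=1..z=26) + 19.
For feasible: f=6→37, e=5→34, a=1→22, s=19→76, i=9→46, b=2→25, l=12→55, e=5→34.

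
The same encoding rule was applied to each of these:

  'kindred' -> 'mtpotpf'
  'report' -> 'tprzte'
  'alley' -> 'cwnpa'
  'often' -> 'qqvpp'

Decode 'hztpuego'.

The shifts repeat in a cycle of length 2: positions 0,1,… shift by +2, +11, then the pattern repeats.
Reversing it on hztpuego: h−2=f, z−11=o, t−2=r, p−11=e, u−2=s, e−11=t, g−2=e, o−11=d.

forested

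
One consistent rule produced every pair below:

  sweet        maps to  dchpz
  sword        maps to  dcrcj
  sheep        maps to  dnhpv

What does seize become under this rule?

dklkk

Shifts by position in sweet: pos 0: s→d (+11), pos 1: w→c (+6), pos 2: e→h (+3), pos 3: e→p (+11), pos 4: t→z (+6) — repeating every 3. The shifts repeat in a cycle of length 3: positions 0,1,… shift by +11, +6, +3, then the pattern repeats.
On seize: s+11=d, e+6=k, i+3=l, z+11=k, e+6=k.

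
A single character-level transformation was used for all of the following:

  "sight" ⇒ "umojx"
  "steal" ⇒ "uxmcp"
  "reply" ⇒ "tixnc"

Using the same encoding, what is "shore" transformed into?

ulwti

Shifts by position in sight: pos 0: s→u (+2), pos 1: i→m (+4), pos 2: g→o (+8), pos 3: h→j (+2), pos 4: t→x (+4) — repeating every 3. A repeating key of period 3 is used — shifts +2, +4, +8 over and over.
Applying it to shore: s+2=u, h+4=l, o+8=w, r+2=t, e+4=i.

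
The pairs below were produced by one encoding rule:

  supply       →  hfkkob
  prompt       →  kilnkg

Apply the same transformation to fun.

Letters are reflected about the middle of the alphabet (position → 25−position): Atbash.
On fun: f↔u, u↔f, n↔m.

ufm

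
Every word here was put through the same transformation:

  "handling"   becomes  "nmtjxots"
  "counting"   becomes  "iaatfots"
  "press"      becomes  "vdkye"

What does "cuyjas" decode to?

wisdom

Shifts by position in handling: pos 0: h→n (+6), pos 1: a→m (+12), pos 2: n→t (+6), pos 3: d→j (+6), pos 4: l→x (+12), pos 5: i→o (+6) — repeating every 3. The shifts repeat in a cycle of length 3: positions 0,1,… shift by +6, +12, +6, then the pattern repeats.
Decoding cuyjas: c−6=w, u−12=i, y−6=s, j−6=d, a−12=o, s−6=m.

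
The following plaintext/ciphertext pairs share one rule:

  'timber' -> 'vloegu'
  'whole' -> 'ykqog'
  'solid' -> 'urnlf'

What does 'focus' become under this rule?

It's a Vigenère-style cipher with numeric key [2,3]: position i shifts by key[i mod 2].
On focus: f+2=h, o+3=r, c+2=e, u+3=x, s+2=u.

hrexu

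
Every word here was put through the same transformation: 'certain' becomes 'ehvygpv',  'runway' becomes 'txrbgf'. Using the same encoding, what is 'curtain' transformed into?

In certain: c→e is +2, e→h is +3, r→v is +4, t→y is +5 — the shift increases by 1 each position. Each letter shifts forward by (position + 2), i.e. 2, 3, 4, … — the shift grows by one for each successive letter.
For curtain: c+2=e, u+3=x, r+4=v, t+5=y, a+6=g, i+7=p, n+8=v.

exvygpv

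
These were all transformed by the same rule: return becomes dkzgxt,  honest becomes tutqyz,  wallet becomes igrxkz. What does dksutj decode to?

It's a Vigenère-style cipher with numeric key [12,6,6]: position i shifts by key[i mod 3].
Reversing it on dksutj: d−12=r, k−6=e, s−6=m, u−12=i, t−6=n, j−6=d.

remind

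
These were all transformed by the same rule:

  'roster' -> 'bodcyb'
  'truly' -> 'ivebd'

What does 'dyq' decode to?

got

The output letters match the input read backwards, each shifted +10: roster reversed is retsor. The word is reversed, then every letter is shifted forward by 10.
Undoing it on dyq: shift back: d−10=t, y−10=o, q−10=g → tog; then reverse → got.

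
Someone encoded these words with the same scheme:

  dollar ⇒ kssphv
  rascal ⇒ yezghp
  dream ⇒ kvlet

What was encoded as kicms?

devil

Shifts by position in dollar: pos 0: d→k (+7), pos 1: o→s (+4), pos 2: l→s (+7), pos 3: l→p (+4) — repeating every 2. It's a Vigenère-style cipher with numeric key [7,4]: position i shifts by key[i mod 2].
Reversing it on kicms: k−7=d, i−4=e, c−7=v, m−4=i, s−7=l.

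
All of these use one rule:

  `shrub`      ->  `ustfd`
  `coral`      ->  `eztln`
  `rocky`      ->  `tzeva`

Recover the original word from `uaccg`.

Shifts by position in shrub: pos 0: s→u (+2), pos 1: h→s (+11), pos 2: r→t (+2), pos 3: u→f (+11) — repeating every 2. It's a Vigenère-style cipher with numeric key [2,11]: position i shifts by key[i mod 2].
Reversing it on uaccg: u−2=s, a−11=p, c−2=a, c−11=r, g−2=e.

spare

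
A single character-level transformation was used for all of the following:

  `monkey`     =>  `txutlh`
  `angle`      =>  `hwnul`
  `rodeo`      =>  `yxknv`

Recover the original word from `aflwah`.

twenty

Shifts by position in monkey: pos 0: m→t (+7), pos 1: o→x (+9), pos 2: n→u (+7), pos 3: k→t (+9) — repeating every 2. It's a Vigenère-style cipher with numeric key [7,9]: position i shifts by key[i mod 2].
Reversing it on aflwah: a−7=t, f−9=w, l−7=e, w−9=n, a−7=t, h−9=y.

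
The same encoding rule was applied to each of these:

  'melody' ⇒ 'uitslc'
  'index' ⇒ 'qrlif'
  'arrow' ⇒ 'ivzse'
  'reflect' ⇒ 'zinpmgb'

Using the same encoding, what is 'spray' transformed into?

Shifts by position in melody: pos 0: m→u (+8), pos 1: e→i (+4), pos 2: l→t (+8), pos 3: o→s (+4) — repeating every 2. A repeating key of period 2 is used — shifts +8, +4 over and over.
For spray: s+8=a, p+4=t, r+8=z, a+4=e, y+8=g.

atzeg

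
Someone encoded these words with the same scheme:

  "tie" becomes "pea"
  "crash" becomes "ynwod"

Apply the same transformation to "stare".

opwna

Every letter moves 22 places later in the alphabet, wrapping around z→a.
For stare: s+22=o, t+22=p, a+22=w, r+22=n, e+22=a.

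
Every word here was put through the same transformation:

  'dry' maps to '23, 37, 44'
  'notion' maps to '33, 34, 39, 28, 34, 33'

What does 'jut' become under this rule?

Each letter is replaced by its alphabet position (a=1..z=26) + 19.
On jut: j=10→29, u=21→40, t=20→39.

29, 40, 39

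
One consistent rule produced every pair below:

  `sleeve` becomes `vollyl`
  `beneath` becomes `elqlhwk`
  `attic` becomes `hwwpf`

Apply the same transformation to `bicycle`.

epfbfol

Two shifts are in play — +7 for a/e/i/o/u, +3 for every other letter.
On bicycle: b(cons)+3=e, i(vowel)+7=p, c(cons)+3=f, y(cons)+3=b, c(cons)+3=f, l(cons)+3=o, e(vowel)+7=l.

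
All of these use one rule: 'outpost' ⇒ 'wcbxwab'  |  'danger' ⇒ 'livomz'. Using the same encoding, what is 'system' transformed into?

Compare letters: o→w is +8, u→c is +8, t→b is +8 — a constant shift. Every letter moves 8 places later in the alphabet, wrapping around z→a.
On system: s+8=a, y+8=g, s+8=a, t+8=b, e+8=m, m+8=u.

agabmu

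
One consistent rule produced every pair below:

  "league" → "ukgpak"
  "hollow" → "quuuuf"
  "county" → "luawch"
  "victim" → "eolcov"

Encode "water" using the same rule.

The shift depends on letter class: consonant l→u is +9, but vowel e→k is +6. The rule splits by letter class: vowels +6, consonants +9.
For water: w(cons)+9=f, a(vowel)+6=g, t(cons)+9=c, e(vowel)+6=k, r(cons)+9=a.

fgcka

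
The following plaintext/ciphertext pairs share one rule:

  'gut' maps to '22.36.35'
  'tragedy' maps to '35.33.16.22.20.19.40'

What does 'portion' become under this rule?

31.30.33.35.24.30.29

g is letter #7 and maps to 22: an offset of 15. Letters become their 1-based position plus 15 (so a→16, b→17, …).
For portion: p=16→31, o=15→30, r=18→33, t=20→35, i=9→24, o=15→30, n=14→29.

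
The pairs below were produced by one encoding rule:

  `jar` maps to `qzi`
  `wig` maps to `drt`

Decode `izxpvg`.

racket

Each pair mirrors across the alphabet (j↔q, a↔z, r↔i): positions sum to 25. This is the alphabet-reversal cipher (Atbash): a becomes z, b becomes y, etc.
Reversing it on izxpvg: i↔r, z↔a, x↔c, p↔k, v↔e, g↔t.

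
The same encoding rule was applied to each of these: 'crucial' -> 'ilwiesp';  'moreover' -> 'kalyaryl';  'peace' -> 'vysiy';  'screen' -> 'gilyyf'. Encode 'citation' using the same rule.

iebsbeaf

c(2)→i(8) and r(17)→l(11) fit y≡21x+18 (mod 26); the inverse of 21 mod 26 is 5. Treating letters as 0–25, the rule is x ↦ 21x + 18 (mod 26).
On citation: c(2)→21·2+18≡8=i; i(8)→21·8+18≡4=e; t(19)→21·19+18≡1=b; a(0)→21·0+18≡18=s; t(19)→21·19+18≡1=b; i(8)→21·8+18≡4=e; o(14)→21·14+18≡0=a; n(13)→21·13+18≡5=f (all mod 26).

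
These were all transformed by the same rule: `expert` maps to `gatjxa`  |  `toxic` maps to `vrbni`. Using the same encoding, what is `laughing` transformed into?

ndylnpvp

In expert: e→g is +2, x→a is +3, p→t is +4, e→j is +5 — the shift increases by 1 each position. Each letter shifts forward by (position + 2), i.e. 2, 3, 4, … — the shift grows by one for each successive letter.
Applying it to laughing: l+2=n, a+3=d, u+4=y, g+5=l, h+6=n, i+7=p, n+8=v, g+9=p.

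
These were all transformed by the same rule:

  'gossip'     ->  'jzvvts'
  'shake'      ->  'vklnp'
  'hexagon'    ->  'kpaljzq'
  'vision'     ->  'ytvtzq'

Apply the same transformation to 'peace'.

splfp

Vowels shift forward by 11 and consonants shift forward by 3.
For peace: p(cons)+3=s, e(vowel)+11=p, a(vowel)+11=l, c(cons)+3=f, e(vowel)+11=p.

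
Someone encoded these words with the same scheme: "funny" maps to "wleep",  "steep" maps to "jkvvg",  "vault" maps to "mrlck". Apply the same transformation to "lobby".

cfssp

Compare letters: f→w is +17, u→l is +17, n→e is +17 — a constant shift. It's a constant shift of +17 (ROT17).
Applying it to lobby: l+17=c, o+17=f, b+17=s, b+17=s, y+17=p.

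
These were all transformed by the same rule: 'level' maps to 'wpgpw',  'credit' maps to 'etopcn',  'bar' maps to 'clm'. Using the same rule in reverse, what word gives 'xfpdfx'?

museum

The output letters match the input read backwards, each shifted +11: level reversed is level. Two steps: reverse the string, then apply a Caesar shift of +11.
Decoding xfpdfx: shift back: x−11=m, f−11=u, p−11=e, d−11=s, f−11=u, x−11=m → muesum; then reverse → museum.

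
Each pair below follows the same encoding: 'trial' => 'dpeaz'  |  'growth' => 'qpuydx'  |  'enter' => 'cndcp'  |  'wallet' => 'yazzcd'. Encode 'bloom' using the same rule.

hzuug

This is an affine cipher: with a=0,…,z=25, each position x becomes (7x+0) mod 26.
For bloom: b(1)→7·1+0≡7=h; l(11)→7·11+0≡25=z; o(14)→7·14+0≡20=u; o(14)→7·14+0≡20=u; m(12)→7·12+0≡6=g (all mod 26).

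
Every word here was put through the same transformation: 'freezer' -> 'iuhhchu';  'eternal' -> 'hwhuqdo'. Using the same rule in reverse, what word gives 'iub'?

Compare letters: f→i is +3, r→u is +3, e→h is +3 — a constant shift. This is a Caesar cipher with shift 3.
Undoing it on iub: i−3=f, u−3=r, b−3=y.

fry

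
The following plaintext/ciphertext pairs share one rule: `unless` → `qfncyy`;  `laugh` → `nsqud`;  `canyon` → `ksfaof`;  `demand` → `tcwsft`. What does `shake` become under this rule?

Each letter's alphabet position (a=0..z=25) is mapped through 9·x+18 mod 26 — an affine cipher.
Applying it to shake: s(18)→9·18+18≡24=y; h(7)→9·7+18≡3=d; a(0)→9·0+18≡18=s; k(10)→9·10+18≡4=e; e(4)→9·4+18≡2=c (all mod 26).

ydsec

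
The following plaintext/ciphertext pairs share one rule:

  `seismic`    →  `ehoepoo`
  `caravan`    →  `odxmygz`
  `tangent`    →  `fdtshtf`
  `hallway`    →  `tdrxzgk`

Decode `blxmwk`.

A repeating key of period 3 is used — shifts +12, +3, +6 over and over.
Reversing it on blxmwk: b−12=p, l−3=i, x−6=r, m−12=a, w−3=t, k−6=e.

pirate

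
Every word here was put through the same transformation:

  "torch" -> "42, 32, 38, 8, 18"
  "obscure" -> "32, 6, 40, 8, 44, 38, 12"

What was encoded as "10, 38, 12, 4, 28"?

Each letter becomes 2×(its alphabet position, a=1..z=26) + 2.
Decoding 10, 38, 12, 4, 28: 10→(10−2)÷2=4=d, 38→(38−2)÷2=18=r, 12→(12−2)÷2=5=e, 4→(4−2)÷2=1=a, 28→(28−2)÷2=13=m.

dream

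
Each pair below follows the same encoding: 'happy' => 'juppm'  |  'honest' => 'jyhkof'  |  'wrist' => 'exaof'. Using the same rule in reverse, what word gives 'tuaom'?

daisy

h(7)→j(9) and a(0)→u(20) fit y≡17x+20 (mod 26); the inverse of 17 mod 26 is 23. Treating letters as 0–25, the rule is x ↦ 17x + 20 (mod 26).
Undoing it on tuaom: t(19)→23·(19−20)≡3=d; u(20)→23·(20−20)≡0=a; a(0)→23·(0−20)≡8=i; o(14)→23·(14−20)≡18=s; m(12)→23·(12−20)≡24=y (all mod 26).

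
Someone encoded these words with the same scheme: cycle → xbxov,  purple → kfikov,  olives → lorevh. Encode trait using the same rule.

gizrg

Each pair mirrors across the alphabet (c↔x, y↔b, c↔x): positions sum to 25. Letters are reflected about the middle of the alphabet (position → 25−position): Atbash.
Applying it to trait: t↔g, r↔i, a↔z, i↔r, t↔g.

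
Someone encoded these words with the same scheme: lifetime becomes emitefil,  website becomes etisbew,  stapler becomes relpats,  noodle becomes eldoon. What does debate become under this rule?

etabed

The output letters match the input read backwards: lifetime reversed is emitefil. The word is simply reversed.
On debate: reverse → etabed.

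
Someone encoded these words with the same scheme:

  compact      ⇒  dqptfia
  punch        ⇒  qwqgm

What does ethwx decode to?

In compact: c→d is +1, o→q is +2, m→p is +3, p→t is +4 — the shift increases by 1 each position. Each letter shifts forward by (position + 1), i.e. 1, 2, 3, … — the shift grows by one for each successive letter.
Undoing it on ethwx: e−1=d, t−2=r, h−3=e, w−4=s, x−5=s.

dress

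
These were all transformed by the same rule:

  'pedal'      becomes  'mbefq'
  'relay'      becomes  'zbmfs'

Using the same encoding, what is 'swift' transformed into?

ugjxt

The output letters match the input read backwards, each shifted +1: pedal reversed is ladep. Two steps: reverse the string, then apply a Caesar shift of +1.
Applying it to swift: reverse → tfiws; then shift: t+1=u, f+1=g, i+1=j, w+1=x, s+1=t.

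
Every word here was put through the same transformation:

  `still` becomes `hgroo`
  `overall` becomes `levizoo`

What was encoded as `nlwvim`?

Each pair mirrors across the alphabet (s↔h, t↔g, i↔r): positions sum to 25. This is the alphabet-reversal cipher (Atbash): a becomes z, b becomes y, etc.
Reversing it on nlwvim: n↔m, l↔o, w↔d, v↔e, i↔r, m↔n.

modern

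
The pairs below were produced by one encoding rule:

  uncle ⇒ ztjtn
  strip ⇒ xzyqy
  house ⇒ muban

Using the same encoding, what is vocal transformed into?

In uncle: u→z is +5, n→t is +6, c→j is +7, l→t is +8 — the shift increases by 1 each position. Each letter shifts forward by (position + 5), i.e. 5, 6, 7, … — the shift grows by one for each successive letter.
Applying it to vocal: v+5=a, o+6=u, c+7=j, a+8=i, l+9=u.

aujiu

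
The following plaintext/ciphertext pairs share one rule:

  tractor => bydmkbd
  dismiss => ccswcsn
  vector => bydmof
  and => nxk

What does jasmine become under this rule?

The output letters match the input read backwards, each shifted +10: tractor reversed is rotcart. Read the word backwards and shift each letter +10.
On jasmine: reverse → enimsaj; then shift: e+10=o, n+10=x, i+10=s, m+10=w, s+10=c, a+10=k, j+10=t.

oxswckt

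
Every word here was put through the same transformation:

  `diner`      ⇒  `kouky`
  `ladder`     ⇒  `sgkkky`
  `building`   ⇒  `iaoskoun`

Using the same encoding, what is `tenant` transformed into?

Vowels shift forward by 6 and consonants shift forward by 7.
Applying it to tenant: t(cons)+7=a, e(vowel)+6=k, n(cons)+7=u, a(vowel)+6=g, n(cons)+7=u, t(cons)+7=a.

akugua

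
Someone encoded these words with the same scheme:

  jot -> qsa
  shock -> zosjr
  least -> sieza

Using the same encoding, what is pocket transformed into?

wsjria

The shift depends on letter class: consonant j→q is +7, but vowel o→s is +4. Vowels shift forward by 4 and consonants shift forward by 7.
Applying it to pocket: p(cons)+7=w, o(vowel)+4=s, c(cons)+7=j, k(cons)+7=r, e(vowel)+4=i, t(cons)+7=a.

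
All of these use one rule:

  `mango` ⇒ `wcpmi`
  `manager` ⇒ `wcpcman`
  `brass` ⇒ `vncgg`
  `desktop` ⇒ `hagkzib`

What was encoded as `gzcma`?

m(12)→w(22) and a(0)→c(2) fit y≡19x+2 (mod 26); the inverse of 19 mod 26 is 11. This is an affine cipher: with a=0,…,z=25, each position x becomes (19x+2) mod 26.
Decoding gzcma: g(6)→11·(6−2)≡18=s; z(25)→11·(25−2)≡19=t; c(2)→11·(2−2)≡0=a; m(12)→11·(12−2)≡6=g; a(0)→11·(0−2)≡4=e (all mod 26).

stage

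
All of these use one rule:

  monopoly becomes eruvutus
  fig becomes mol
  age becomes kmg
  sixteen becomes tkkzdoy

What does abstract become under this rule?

zigxzyhg

The word is reversed, then every letter is shifted forward by 6.
For abstract: reverse → tcartsba; then shift: t+6=z, c+6=i, a+6=g, r+6=x, t+6=z, s+6=y, b+6=h, a+6=g.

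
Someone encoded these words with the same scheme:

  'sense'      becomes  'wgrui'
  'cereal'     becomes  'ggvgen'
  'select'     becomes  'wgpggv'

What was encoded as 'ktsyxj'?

Shifts by position in sense: pos 0: s→w (+4), pos 1: e→g (+2), pos 2: n→r (+4), pos 3: s→u (+2) — repeating every 2. The shifts repeat in a cycle of length 2: positions 0,1,… shift by +4, +2, then the pattern repeats.
Undoing it on ktsyxj: k−4=g, t−2=r, s−4=o, y−2=w, x−4=t, j−2=h.

growth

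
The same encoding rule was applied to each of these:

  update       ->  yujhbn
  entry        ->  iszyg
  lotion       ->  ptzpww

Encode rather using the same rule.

vfzoma

In update: u→y is +4, p→u is +5, d→j is +6, a→h is +7 — the shift increases by 1 each position. Each letter shifts forward by (position + 4), i.e. 4, 5, 6, … — the shift grows by one for each successive letter.
On rather: r+4=v, a+5=f, t+6=z, h+7=o, e+8=m, r+9=a.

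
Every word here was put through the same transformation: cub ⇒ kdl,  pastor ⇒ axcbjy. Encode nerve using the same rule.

The output letters match the input read backwards, each shifted +9: cub reversed is buc. The word is reversed, then every letter is shifted forward by 9.
Applying it to nerve: reverse → evren; then shift: e+9=n, v+9=e, r+9=a, e+9=n, n+9=w.

neanw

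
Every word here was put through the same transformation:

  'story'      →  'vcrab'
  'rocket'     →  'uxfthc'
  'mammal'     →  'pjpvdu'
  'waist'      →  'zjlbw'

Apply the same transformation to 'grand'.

Shifts by position in story: pos 0: s→v (+3), pos 1: t→c (+9), pos 2: o→r (+3), pos 3: r→a (+9) — repeating every 2. A repeating key of period 2 is used — shifts +3, +9 over and over.
On grand: g+3=j, r+9=a, a+3=d, n+9=w, d+3=g.

jadwg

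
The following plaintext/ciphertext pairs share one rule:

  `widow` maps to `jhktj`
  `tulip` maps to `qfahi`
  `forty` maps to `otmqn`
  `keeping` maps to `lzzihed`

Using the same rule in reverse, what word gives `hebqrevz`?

w(22)→j(9) and i(8)→h(7) fit y≡15x+17 (mod 26); the inverse of 15 mod 26 is 7. Each letter's alphabet position (a=0..z=25) is mapped through 15·x+17 mod 26 — an affine cipher.
Undoing it on hebqrevz: h(7)→7·(7−17)≡8=i; e(4)→7·(4−17)≡13=n; b(1)→7·(1−17)≡18=s; q(16)→7·(16−17)≡19=t; r(17)→7·(17−17)≡0=a; e(4)→7·(4−17)≡13=n; v(21)→7·(21−17)≡2=c; z(25)→7·(25−17)≡4=e (all mod 26).

instance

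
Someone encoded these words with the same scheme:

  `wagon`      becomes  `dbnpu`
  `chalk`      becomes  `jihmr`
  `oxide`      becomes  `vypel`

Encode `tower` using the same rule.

apdfy

Shifts by position in wagon: pos 0: w→d (+7), pos 1: a→b (+1), pos 2: g→n (+7), pos 3: o→p (+1) — repeating every 2. A repeating key of period 2 is used — shifts +7, +1 over and over.
Applying it to tower: t+7=a, o+1=p, w+7=d, e+1=f, r+7=y.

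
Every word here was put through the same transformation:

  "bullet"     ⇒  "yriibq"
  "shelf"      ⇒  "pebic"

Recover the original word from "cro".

Compare letters: b→y is +23, u→r is +23, l→i is +23 — a constant shift. This is a Caesar cipher with shift 23.
Reversing it on cro: c−23=f, r−23=u, o−23=r.

fur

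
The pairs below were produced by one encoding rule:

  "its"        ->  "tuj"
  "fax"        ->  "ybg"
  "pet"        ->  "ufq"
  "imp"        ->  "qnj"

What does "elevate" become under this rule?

fubwfmf

The output letters match the input read backwards, each shifted +1: its reversed is sti. Read the word backwards and shift each letter +1.
For elevate: reverse → etavele; then shift: e+1=f, t+1=u, a+1=b, v+1=w, e+1=f, l+1=m, e+1=f.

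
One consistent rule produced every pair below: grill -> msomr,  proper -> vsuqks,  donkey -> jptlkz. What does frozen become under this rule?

lsuako

Shifts by position in grill: pos 0: g→m (+6), pos 1: r→s (+1), pos 2: i→o (+6), pos 3: l→m (+1) — repeating every 2. A repeating key of period 2 is used — shifts +6, +1 over and over.
On frozen: f+6=l, r+1=s, o+6=u, z+1=a, e+6=k, n+1=o.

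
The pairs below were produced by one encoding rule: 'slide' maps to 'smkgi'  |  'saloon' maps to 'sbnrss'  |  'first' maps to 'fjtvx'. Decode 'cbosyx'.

campus

In slide: s→s is +0, l→m is +1, i→k is +2, d→g is +3 — the shift increases by 1 each position. Each letter shifts forward by its position index (0, 1, 2, …) — the shift grows by one for each successive letter.
Undoing it on cbosyx: c−0=c, b−1=a, o−2=m, s−3=p, y−4=u, x−5=s.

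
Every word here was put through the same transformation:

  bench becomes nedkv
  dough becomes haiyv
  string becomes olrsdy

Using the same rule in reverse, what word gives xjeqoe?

b(1)→n(13) and e(4)→e(4) fit y≡23x+16 (mod 26); the inverse of 23 mod 26 is 17. This is an affine cipher: with a=0,…,z=25, each position x becomes (23x+16) mod 26.
Undoing it on xjeqoe: x(23)→17·(23−16)≡15=p; j(9)→17·(9−16)≡11=l; e(4)→17·(4−16)≡4=e; q(16)→17·(16−16)≡0=a; o(14)→17·(14−16)≡18=s; e(4)→17·(4−16)≡4=e (all mod 26).

please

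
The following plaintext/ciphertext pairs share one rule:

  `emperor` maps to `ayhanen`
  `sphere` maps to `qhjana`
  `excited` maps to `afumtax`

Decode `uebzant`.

convert

e(4)→a(0) and m(12)→y(24) fit y≡3x+14 (mod 26); the inverse of 3 mod 26 is 9. Each letter's alphabet position (a=0..z=25) is mapped through 3·x+14 mod 26 — an affine cipher.
Decoding uebzant: u(20)→9·(20−14)≡2=c; e(4)→9·(4−14)≡14=o; b(1)→9·(1−14)≡13=n; z(25)→9·(25−14)≡21=v; a(0)→9·(0−14)≡4=e; n(13)→9·(13−14)≡17=r; t(19)→9·(19−14)≡19=t (all mod 26).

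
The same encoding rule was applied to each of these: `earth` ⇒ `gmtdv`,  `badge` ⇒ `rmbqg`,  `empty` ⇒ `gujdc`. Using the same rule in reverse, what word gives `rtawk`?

e(4)→g(6) and a(0)→m(12) fit y≡5x+12 (mod 26); the inverse of 5 mod 26 is 21. Each letter's alphabet position (a=0..z=25) is mapped through 5·x+12 mod 26 — an affine cipher.
Decoding rtawk: r(17)→21·(17−12)≡1=b; t(19)→21·(19−12)≡17=r; a(0)→21·(0−12)≡8=i; w(22)→21·(22−12)≡2=c; k(10)→21·(10−12)≡10=k (all mod 26).

brick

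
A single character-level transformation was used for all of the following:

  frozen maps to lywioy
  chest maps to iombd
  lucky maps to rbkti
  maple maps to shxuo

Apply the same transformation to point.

In frozen: f→l is +6, r→y is +7, o→w is +8, z→i is +9 — the shift increases by 1 each position. Each letter shifts forward by (position + 6), i.e. 6, 7, 8, … — the shift grows by one for each successive letter.
For point: p+6=v, o+7=v, i+8=q, n+9=w, t+10=d.

vvqwd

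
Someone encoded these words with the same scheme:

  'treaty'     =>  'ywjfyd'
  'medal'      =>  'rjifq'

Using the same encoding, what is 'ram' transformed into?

Compare letters: t→y is +5, r→w is +5, e→j is +5 — a constant shift. It's a constant shift of +5 (ROT5).
Applying it to ram: r+5=w, a+5=f, m+5=r.

wfr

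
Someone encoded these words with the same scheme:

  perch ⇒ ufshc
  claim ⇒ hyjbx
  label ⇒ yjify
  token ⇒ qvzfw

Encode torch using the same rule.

p(15)→u(20) and e(4)→f(5) fit y≡25x+9 (mod 26); the inverse of 25 mod 26 is 25. Treating letters as 0–25, the rule is x ↦ 25x + 9 (mod 26).
For torch: t(19)→25·19+9≡16=q; o(14)→25·14+9≡21=v; r(17)→25·17+9≡18=s; c(2)→25·2+9≡7=h; h(7)→25·7+9≡2=c (all mod 26).

qvshc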